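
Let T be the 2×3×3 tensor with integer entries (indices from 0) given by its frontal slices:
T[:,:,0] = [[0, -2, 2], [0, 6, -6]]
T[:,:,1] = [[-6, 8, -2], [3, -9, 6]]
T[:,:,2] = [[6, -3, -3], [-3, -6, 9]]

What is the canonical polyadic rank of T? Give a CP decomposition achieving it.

Lower bound: the mode-1 unfolding of T (rows indexed by i, columns by (j,k) = (0,0), (0,1), (0,2), (1,0), (1,1), (1,2), (2,0), (2,1), (2,2)) is [[0, -6, 6, -2, 8, -3, 2, -2, -3], [0, 3, -3, 6, -9, -6, -6, 6, 9]].
There the 2×2 minor on rows i ∈ {0, 1}, columns (j,k) ∈ {(0,1), (1,0)} is det [[-6, -2], [3, 6]] = -30 ≠ 0, so this unfolding has rank ≥ 2; CP rank is at least every unfolding rank, so rank(T) ≥ 2. (Flattening ranks never certify an upper bound on CP rank; for that we must actually write T with 2 rank-1 terms.)
Upper bound — finding two terms. Write S_k = T[:,:,k] for the frontal slices: S₀ = [[0, -2, 2], [0, 6, -6]], S₁ = [[-6, 8, -2], [3, -9, 6]], S₂ = [[6, -3, -3], [-3, -6, 9]].
If T = a₁ ∘ b₁ ∘ c₁ + a₂ ∘ b₂ ∘ c₂ then each S_k = c₁[k]·a₁b₁ᵀ + c₂[k]·a₂b₂ᵀ. S₀ and S₁ are linearly independent, so a₁b₁ᵀ and a₂b₂ᵀ must span the same plane of matrices: they are the rank-1 matrices of the form x·S₀ + y·S₁.
The 2×2 minor of x·S₀ + y·S₁ on rows {0,1}, columns {0,1} is −30·xy + 30·y² = (-30)·(x − y)(y), vanishing at (x:y) = (1:1) and (1:0).
M₁ = S₀ + S₁ = [[-6, 6, 0], [3, -3, 0]] = (-3)·(2, -1)(1, -1, 0)ᵀ and M₂ = S₀ = [[0, -2, 2], [0, 6, -6]] = (-2)·(1, -3)(0, 1, -1)ᵀ, so take a₁ = (2, -1), b₁ = (1, -1, 0), a₂ = (1, -3), b₂ = (0, 1, -1).
Each slice is an integer combination of E₁ = a₁b₁ᵀ and E₂ = a₂b₂ᵀ: S₀ = −2·E₂, S₁ = −3·E₁ + 2·E₂, S₂ = 3·E₁ + 3·E₂; reading off coefficients, c₁ = (0, -3, 3) and c₂ = (-2, 2, 3).
Hence T = (2, -1) ∘ (1, -1, 0) ∘ (0, -3, 3) + (1, -3) ∘ (0, 1, -1) ∘ (-2, 2, 3), so rank(T) ≤ 2.
These bounds meet, so rank(T) = 2.

rank(T) = 2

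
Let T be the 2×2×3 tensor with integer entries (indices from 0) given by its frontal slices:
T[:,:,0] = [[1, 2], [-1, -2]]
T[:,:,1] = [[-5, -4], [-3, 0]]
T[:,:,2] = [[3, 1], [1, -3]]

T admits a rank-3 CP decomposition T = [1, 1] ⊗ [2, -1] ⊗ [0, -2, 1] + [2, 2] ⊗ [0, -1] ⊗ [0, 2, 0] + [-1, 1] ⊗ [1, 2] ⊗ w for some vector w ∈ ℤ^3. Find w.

Subtract the known terms from T to get the rank-1 residual R = [-1, 1] ⊗ [1, 2] ⊗ w, so R[i,j,k] = a[i]·b[j]·w[k]. Pick indices with nonzero a[0]·b[0] = (-1)·(1) = -1. Only the fibre through (0,0,·) is needed: R[0,0,:] = T[0,0,:] − Σₗ aₗ[0]bₗ[0]cₗ = [1, -5, 3] − (1)·(2)·[0, -2, 1] − (2)·(0)·[0, 2, 0] = [1, -1, 1]. Then w[k] = R[0,0,k] / -1 for each k, giving w = [1, -1, 1] / -1 = [-1, 1, -1].

w = [-1, 1, -1]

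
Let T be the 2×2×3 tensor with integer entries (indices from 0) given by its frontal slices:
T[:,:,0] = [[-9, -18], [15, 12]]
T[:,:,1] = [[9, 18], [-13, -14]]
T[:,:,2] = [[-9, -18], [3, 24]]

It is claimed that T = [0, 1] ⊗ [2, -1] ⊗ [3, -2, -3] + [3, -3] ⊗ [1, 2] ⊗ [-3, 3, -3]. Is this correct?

Reconstruct entry (1,1,0) from the claimed factors: Σₗ aₗ[1]bₗ[1]cₗ[0] = (1)·(-1)·(3) + (-3)·(2)·(-3) = 15, but T[1,1,0] = 12. The claim is false.

No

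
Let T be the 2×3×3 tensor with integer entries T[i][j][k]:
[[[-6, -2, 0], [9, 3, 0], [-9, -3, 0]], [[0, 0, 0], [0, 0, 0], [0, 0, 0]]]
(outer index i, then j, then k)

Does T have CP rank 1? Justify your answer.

If T = a (x) b (x) c then every fibre of T is a multiple of the corresponding factor, so read the factors off the fibres through the nonzero entry T[0,0,0] = -6.
The mode-1 fibre T[:,0,0] = [-6, 0] gives a = [1, 0] (primitive direction); the mode-2 fibre T[0,:,0] = [-6, 9, -9] gives b = [2, -3, 3]; then c[k] = T[0,0,k] / (a[0]·b[0]) = [-6, -2, 0] / 2 = [-3, -1, 0].
Expanding [1, 0] (x) [2, -3, 3] (x) [-3, -1, 0] reproduces all 18 entries of T, so T = [1, 0] (x) [2, -3, 3] (x) [-3, -1, 0] and rank(T) ≤ 1.
Equivalently every frontal slice T[:,:,k] is c[k] times the rank-1 matrix [1, 0] (x) [2, -3, 3]. So T has rank 1 (it is nonzero).

Yes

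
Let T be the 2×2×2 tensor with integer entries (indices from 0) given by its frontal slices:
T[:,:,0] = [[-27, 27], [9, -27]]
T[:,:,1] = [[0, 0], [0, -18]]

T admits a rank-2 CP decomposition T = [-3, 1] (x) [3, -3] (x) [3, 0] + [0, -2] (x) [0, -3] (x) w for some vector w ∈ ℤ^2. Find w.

w = [-3, -3]

Subtract the known terms from T to get the rank-1 residual R = [0, -2] (x) [0, -3] (x) w, so R[i,j,k] = a[i]·b[j]·w[k]. Pick indices with nonzero a[1]·b[1] = (-2)·(-3) = 6. Only the fibre through (1,1,·) is needed: R[1,1,:] = T[1,1,:] − Σₗ aₗ[1]bₗ[1]cₗ = [-27, -18] − (1)·(-3)·[3, 0] = [-18, -18]. Then w[k] = R[1,1,k] / 6 for each k, giving w = [-18, -18] / 6 = [-3, -3].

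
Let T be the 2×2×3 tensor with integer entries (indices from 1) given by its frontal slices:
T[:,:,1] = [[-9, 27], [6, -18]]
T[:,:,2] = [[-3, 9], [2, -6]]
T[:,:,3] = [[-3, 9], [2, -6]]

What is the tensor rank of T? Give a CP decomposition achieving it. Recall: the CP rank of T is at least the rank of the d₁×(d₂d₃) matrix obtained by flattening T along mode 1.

rank(T) = 1

Lower bound: T ≠ 0 (e.g. T[1,1,1] = -9), so rank(T) ≥ 1.
Upper bound: the mode-1 fibre T[:,1,1] = [-9, 6] gives a = [3, -2] (primitive direction); the mode-2 fibre T[1,:,1] = [-9, 27] gives b = [1, -3]; then c[k] = T[1,1,k] / (a[1]·b[1]) = [-9, -3, -3] / 3 = [-3, -1, -1].
Expanding [3, -2] (x) [1, -3] (x) [-3, -1, -1] reproduces all 12 entries of T, so T = [3, -2] (x) [1, -3] (x) [-3, -1, -1] and rank(T) ≤ 1.
These bounds meet, so rank(T) = 1.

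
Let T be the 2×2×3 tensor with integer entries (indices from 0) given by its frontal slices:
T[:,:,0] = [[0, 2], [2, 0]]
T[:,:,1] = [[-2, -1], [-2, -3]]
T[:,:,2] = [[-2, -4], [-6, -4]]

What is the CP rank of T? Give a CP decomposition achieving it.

Lower bound: the mode-3 unfolding of T (rows indexed by k, columns by (i,j) = (0,0), (0,1), (1,0), (1,1)) is [[0, 2, 2, 0], [-2, -1, -2, -3], [-2, -4, -6, -4]].
There the 3×3 minor on rows k ∈ {0, 1, 2}, columns (i,j) ∈ {(0,0), (0,1), (1,0)} is det [[0, 2, 2], [-2, -1, -2], [-2, -4, -6]] = -4 ≠ 0, so this unfolding has rank ≥ 3; CP rank is at least every unfolding rank, so rank(T) ≥ 3. (This is only a lower bound: in general the CP rank may exceed every unfolding rank, so we still need to exhibit 3 rank-1 terms summing to T.)
Upper bound: T is a sum of 3 rank-1 terms, T = [0, 1] ∘ [1, 1] ∘ [2, 2, -2] + [1, -1] ∘ [0, 1] ∘ [2, 1, -2] + [1, 2] ∘ [1, 1] ∘ [0, -2, -2] (written with every a and b primitive with positive leading entry and the scale carried by c; CP decompositions are not unique, and this one is verified by expanding entrywise), so rank(T) ≤ 3.
These bounds meet, so rank(T) = 3.

rank(T) = 3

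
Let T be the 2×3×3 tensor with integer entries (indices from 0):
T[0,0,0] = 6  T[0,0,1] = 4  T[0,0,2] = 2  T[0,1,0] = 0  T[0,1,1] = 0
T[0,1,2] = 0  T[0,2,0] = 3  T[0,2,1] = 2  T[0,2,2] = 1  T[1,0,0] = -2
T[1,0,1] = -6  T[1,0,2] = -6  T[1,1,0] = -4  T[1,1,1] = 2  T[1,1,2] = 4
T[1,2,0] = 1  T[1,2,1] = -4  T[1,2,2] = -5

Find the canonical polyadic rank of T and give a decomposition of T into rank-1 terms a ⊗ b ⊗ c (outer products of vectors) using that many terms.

Lower bound: the mode-2 unfolding of T (rows indexed by j, columns by (i,k) = (0,0), (0,1), (0,2), (1,0), (1,1), (1,2)) is [[6, 4, 2, -2, -6, -6], [0, 0, 0, -4, 2, 4], [3, 2, 1, 1, -4, -5]].
There the 2×2 minor on rows j ∈ {0, 1}, columns (i,k) ∈ {(0,0), (1,0)} is det [[6, -2], [0, -4]] = -24 ≠ 0, so this unfolding has rank ≥ 2; CP rank is at least every unfolding rank, so rank(T) ≥ 2. (This is only a lower bound: in general the CP rank may exceed every unfolding rank, so we still need to exhibit 2 rank-1 terms summing to T.)
Upper bound — finding two terms. Write S_k = T[:,:,k] for the frontal slices: S₀ = [[6, 0, 3], [-2, -4, 1]], S₁ = [[4, 0, 2], [-6, 2, -4]], S₂ = [[2, 0, 1], [-6, 4, -5]].
If T = a₁ ⊗ b₁ ⊗ c₁ + a₂ ⊗ b₂ ⊗ c₂ then each S_k = c₁[k]·a₁b₁ᵀ + c₂[k]·a₂b₂ᵀ. S₀ and S₁ are linearly independent, so a₁b₁ᵀ and a₂b₂ᵀ must span the same plane of matrices: they are the rank-1 matrices of the form x·S₀ + y·S₁.
The 2×2 minor of x·S₀ + y·S₁ on rows {0,1}, columns {0,1} is −24·x² − 4·xy + 8·y² = (-4)·(3·x + 2·y)(2·x − y), vanishing at (x:y) = (2:-3) and (1:2).
M₁ = 2·S₀ − 3·S₁ = [[0, 0, 0], [14, -14, 14]] = 14·[0, 1][1, -1, 1]ᵀ and M₂ = S₀ + 2·S₁ = [[14, 0, 7], [-14, 0, -7]] = 7·[1, -1][2, 0, 1]ᵀ, so take a₁ = [0, 1], b₁ = [1, -1, 1], a₂ = [1, -1], b₂ = [2, 0, 1].
Each slice is an integer combination of E₁ = a₁b₁ᵀ and E₂ = a₂b₂ᵀ: S₀ = 4·E₁ + 3·E₂, S₁ = −2·E₁ + 2·E₂, S₂ = −4·E₁ + E₂; reading off coefficients, c₁ = [4, -2, -4] and c₂ = [3, 2, 1].
Hence T = [0, 1] ⊗ [1, -1, 1] ⊗ [4, -2, -4] + [1, -1] ⊗ [2, 0, 1] ⊗ [3, 2, 1], so rank(T) ≤ 2.
These bounds meet, so rank(T) = 2.
Check entry T[0,0,2] = 2: (0)·(1)·(-4) + (1)·(2)·(1) = 2.

rank(T) = 2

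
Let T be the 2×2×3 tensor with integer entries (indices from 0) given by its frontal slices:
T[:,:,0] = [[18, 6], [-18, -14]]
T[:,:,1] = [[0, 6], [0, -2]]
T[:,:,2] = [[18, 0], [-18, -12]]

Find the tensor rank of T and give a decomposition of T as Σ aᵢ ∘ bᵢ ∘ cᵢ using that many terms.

Lower bound: the mode-2 unfolding of T (rows indexed by j, columns by (i,k) = (0,0), (0,1), (0,2), (1,0), (1,1), (1,2)) is [[18, 0, 18, -18, 0, -18], [6, 6, 0, -14, -2, -12]].
There the 2×2 minor on rows j ∈ {0, 1}, columns (i,k) ∈ {(0,0), (0,1)} is det [[18, 0], [6, 6]] = 108 ≠ 0, so this unfolding has rank ≥ 2; CP rank is at least every unfolding rank, so rank(T) ≥ 2. (Unfolding ranks only ever bound the CP rank from below — rank(T) can be strictly larger than all of them — so the matching upper bound has to come from an explicit 2-term decomposition.)
Upper bound — finding two terms. Write S_k = T[:,:,k] for the frontal slices: S₀ = [[18, 6], [-18, -14]], S₁ = [[0, 6], [0, -2]], S₂ = [[18, 0], [-18, -12]].
If T = a₁ ∘ b₁ ∘ c₁ + a₂ ∘ b₂ ∘ c₂ then each S_k = c₁[k]·a₁b₁ᵀ + c₂[k]·a₂b₂ᵀ. S₀ and S₁ are linearly independent, so a₁b₁ᵀ and a₂b₂ᵀ must span the same plane of matrices: they are the rank-1 matrices of the form x·S₀ + y·S₁.
det(x·S₀ + y·S₁) is −144·x² + 72·xy = (-72)·(2·x − y)(x), vanishing at (x:y) = (1:2) and (0:1).
M₁ = S₀ + 2·S₁ = [[18, 18], [-18, -18]] = 18·[1, -1][1, 1]ᵀ and M₂ = S₁ = [[0, 6], [0, -2]] = 2·[3, -1][0, 1]ᵀ, so take a₁ = [1, -1], b₁ = [1, 1], a₂ = [3, -1], b₂ = [0, 1].
Each slice is an integer combination of E₁ = a₁b₁ᵀ and E₂ = a₂b₂ᵀ: S₀ = 18·E₁ − 4·E₂, S₁ = 2·E₂, S₂ = 18·E₁ − 6·E₂; reading off coefficients, c₁ = [18, 0, 18] and c₂ = [-4, 2, -6].
Hence T = [1, -1] ∘ [1, 1] ∘ [18, 0, 18] + [3, -1] ∘ [0, 1] ∘ [-4, 2, -6], so rank(T) ≤ 2.
These bounds meet, so rank(T) = 2.

rank(T) = 2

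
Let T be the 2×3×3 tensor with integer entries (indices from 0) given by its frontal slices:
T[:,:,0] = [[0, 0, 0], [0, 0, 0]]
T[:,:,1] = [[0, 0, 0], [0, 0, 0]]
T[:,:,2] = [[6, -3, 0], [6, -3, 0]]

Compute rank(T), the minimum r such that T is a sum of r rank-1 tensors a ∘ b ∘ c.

1

Lower bound: T ≠ 0 (e.g. T[0,0,2] = 6), so rank(T) ≥ 1.
Upper bound: the mode-1 fibre T[:,0,2] = [6, 6] gives a = [1, 1] (primitive direction); the mode-2 fibre T[0,:,2] = [6, -3, 0] gives b = [2, -1, 0]; then c[k] = T[0,0,k] / (a[0]·b[0]) = [0, 0, 6] / 2 = [0, 0, 3].
Expanding [1, 1] ∘ [2, -1, 0] ∘ [0, 0, 3] reproduces all 18 entries of T, so T = [1, 1] ∘ [2, -1, 0] ∘ [0, 0, 3] and rank(T) ≤ 1.
These bounds meet, so rank(T) = 1.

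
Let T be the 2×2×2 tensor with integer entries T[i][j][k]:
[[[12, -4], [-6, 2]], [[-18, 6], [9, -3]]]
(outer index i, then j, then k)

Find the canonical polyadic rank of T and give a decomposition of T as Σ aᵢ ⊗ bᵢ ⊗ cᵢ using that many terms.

Lower bound: T ≠ 0 (e.g. T[0,0,0] = 12), so rank(T) ≥ 1.
Upper bound: if T = a ⊗ b ⊗ c then every fibre of T is a multiple of the corresponding factor, so read the factors off the fibres through the nonzero entry T[0,0,0] = 12.
The mode-1 fibre T[:,0,0] = [12, -18] gives a = [2, -3] (primitive direction); the mode-2 fibre T[0,:,0] = [12, -6] gives b = [2, -1]; then c[k] = T[0,0,k] / (a[0]·b[0]) = [12, -4] / 4 = [3, -1].
Expanding [2, -3] ⊗ [2, -1] ⊗ [3, -1] reproduces all 8 entries of T, so T = [2, -3] ⊗ [2, -1] ⊗ [3, -1] and rank(T) ≤ 1.
These bounds meet, so rank(T) = 1.

rank(T) = 1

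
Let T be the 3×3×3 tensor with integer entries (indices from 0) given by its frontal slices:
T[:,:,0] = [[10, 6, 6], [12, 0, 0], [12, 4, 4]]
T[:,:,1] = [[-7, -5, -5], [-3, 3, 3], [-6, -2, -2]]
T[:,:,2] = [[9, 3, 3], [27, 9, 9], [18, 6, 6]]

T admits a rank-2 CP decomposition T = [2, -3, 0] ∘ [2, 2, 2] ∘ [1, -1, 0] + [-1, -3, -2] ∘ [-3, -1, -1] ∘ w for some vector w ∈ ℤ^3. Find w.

Subtract the known terms from T to get the rank-1 residual R = [-1, -3, -2] ∘ [-3, -1, -1] ∘ w, so R[i,j,k] = a[i]·b[j]·w[k]. Pick indices with nonzero a[0]·b[0] = (-1)·(-3) = 3. Only the fibre through (0,0,·) is needed: R[0,0,:] = T[0,0,:] − Σₗ aₗ[0]bₗ[0]cₗ = [10, -7, 9] − (2)·(2)·[1, -1, 0] = [6, -3, 9]. Then w[k] = R[0,0,k] / 3 for each k, giving w = [6, -3, 9] / 3 = [2, -1, 3].

w = [2, -1, 3]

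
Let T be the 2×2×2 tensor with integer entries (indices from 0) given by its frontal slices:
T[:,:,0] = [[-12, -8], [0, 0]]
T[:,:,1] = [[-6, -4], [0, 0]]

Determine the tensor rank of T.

Lower bound: T ≠ 0 (e.g. T[0,0,0] = -12), so rank(T) ≥ 1.
Upper bound: the mode-1 fibre T[:,0,0] = [-12, 0] gives a = [1, 0] (primitive direction); the mode-2 fibre T[0,:,0] = [-12, -8] gives b = [3, 2]; then c[k] = T[0,0,k] / (a[0]·b[0]) = [-12, -6] / 3 = [-4, -2].
Expanding [1, 0] ∘ [3, 2] ∘ [-4, -2] reproduces all 8 entries of T, so T = [1, 0] ∘ [3, 2] ∘ [-4, -2] and rank(T) ≤ 1.
These bounds meet, so rank(T) = 1.

1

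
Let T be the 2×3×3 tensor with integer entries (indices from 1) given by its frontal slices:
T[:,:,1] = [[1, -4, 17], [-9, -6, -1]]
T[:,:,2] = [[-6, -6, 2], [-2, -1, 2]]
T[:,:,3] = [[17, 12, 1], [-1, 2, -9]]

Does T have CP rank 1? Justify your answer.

The mode-2 unfolding of T (rows indexed by j, columns by (i,k) = (1,1), (1,2), (1,3), (2,1), (2,2), (2,3)) is [[1, -6, 17, -9, -2, -1], [-4, -6, 12, -6, -1, 2], [17, 2, 1, -1, 2, -9]].
There the 3×3 minor on rows j ∈ {1, 2, 3}, columns (i,k) ∈ {(1,1), (1,2), (1,3)} is det [[1, -6, 17], [-4, -6, 12], [17, 2, 1]] = 320 ≠ 0, so this unfolding has rank ≥ 3; CP rank is at least every unfolding rank, so rank(T) ≥ 3.
In particular rank(T) ≥ 3 > 1, so T is not rank-1.

No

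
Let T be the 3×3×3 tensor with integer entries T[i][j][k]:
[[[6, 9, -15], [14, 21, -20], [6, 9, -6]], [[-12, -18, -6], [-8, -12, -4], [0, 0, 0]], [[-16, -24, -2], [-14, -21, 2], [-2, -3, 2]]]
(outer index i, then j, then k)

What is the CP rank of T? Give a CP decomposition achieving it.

Lower bound: the mode-3 unfolding of T (rows indexed by k, columns by (i,j) = (0,0), (0,1), (0,2), (1,0), (1,1), (1,2), (2,0), (2,1), (2,2)) is [[6, 14, 6, -12, -8, 0, -16, -14, -2], [9, 21, 9, -18, -12, 0, -24, -21, -3], [-15, -20, -6, -6, -4, 0, -2, 2, 2]].
There the 2×2 minor on rows k ∈ {0, 2}, columns (i,j) ∈ {(0,0), (0,1)} is det [[6, 14], [-15, -20]] = 90 ≠ 0, so this unfolding has rank ≥ 2; CP rank is at least every unfolding rank, so rank(T) ≥ 2. (This is only a lower bound: in general the CP rank may exceed every unfolding rank, so we still need to exhibit 2 rank-1 terms summing to T.)
Upper bound — finding two terms. Write S_k = T[:,:,k] for the frontal slices: S₀ = [[6, 14, 6], [-12, -8, 0], [-16, -14, -2]], S₁ = [[9, 21, 9], [-18, -12, 0], [-24, -21, -3]], S₂ = [[-15, -20, -6], [-6, -4, 0], [-2, 2, 2]].
If T = a₁ ⊗ b₁ ⊗ c₁ + a₂ ⊗ b₂ ⊗ c₂ then each S_k = c₁[k]·a₁b₁ᵀ + c₂[k]·a₂b₂ᵀ. S₀ and S₂ are linearly independent, so a₁b₁ᵀ and a₂b₂ᵀ must span the same plane of matrices: they are the rank-1 matrices of the form x·S₀ + y·S₂.
The 2×2 minor of x·S₀ + y·S₂ on rows {0,1}, columns {0,1} is 120·x² − 60·xy − 60·y² = 60·(x − y)(2·x + y), vanishing at (x:y) = (1:1) and (1:-2).
M₁ = S₀ + S₂ = [[-9, -6, 0], [-18, -12, 0], [-18, -12, 0]] = (-3)·[1, 2, 2][3, 2, 0]ᵀ and M₂ = S₀ − 2·S₂ = [[36, 54, 18], [0, 0, 0], [-12, -18, -6]] = 6·[3, 0, -1][2, 3, 1]ᵀ, so take a₁ = [1, 2, 2], b₁ = [3, 2, 0], a₂ = [3, 0, -1], b₂ = [2, 3, 1].
Each slice is an integer combination of E₁ = a₁b₁ᵀ and E₂ = a₂b₂ᵀ: S₀ = −2·E₁ + 2·E₂, S₁ = −3·E₁ + 3·E₂, S₂ = −E₁ − 2·E₂; reading off coefficients, c₁ = [-2, -3, -1] and c₂ = [2, 3, -2].
Hence T = [1, 2, 2] ⊗ [3, 2, 0] ⊗ [-2, -3, -1] + [3, 0, -1] ⊗ [2, 3, 1] ⊗ [2, 3, -2], so rank(T) ≤ 2.
These bounds meet, so rank(T) = 2.

rank(T) = 2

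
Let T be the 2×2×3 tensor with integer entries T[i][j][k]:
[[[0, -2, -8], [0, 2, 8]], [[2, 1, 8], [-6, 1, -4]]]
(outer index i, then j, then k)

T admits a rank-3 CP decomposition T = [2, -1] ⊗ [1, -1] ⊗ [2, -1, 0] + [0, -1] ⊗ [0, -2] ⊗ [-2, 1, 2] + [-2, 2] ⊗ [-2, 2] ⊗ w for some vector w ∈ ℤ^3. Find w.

Subtract the known terms from T to get the rank-1 residual R = [-2, 2] ⊗ [-2, 2] ⊗ w, so R[i,j,k] = a[i]·b[j]·w[k]. Pick indices with nonzero a[0]·b[0] = (-2)·(-2) = 4. Only the fibre through (0,0,·) is needed: R[0,0,:] = T[0,0,:] − Σₗ aₗ[0]bₗ[0]cₗ = [0, -2, -8] − (2)·(1)·[2, -1, 0] − (0)·(0)·[-2, 1, 2] = [-4, 0, -8]. Then w[k] = R[0,0,k] / 4 for each k, giving w = [-4, 0, -8] / 4 = [-1, 0, -2].

w = [-1, 0, -2]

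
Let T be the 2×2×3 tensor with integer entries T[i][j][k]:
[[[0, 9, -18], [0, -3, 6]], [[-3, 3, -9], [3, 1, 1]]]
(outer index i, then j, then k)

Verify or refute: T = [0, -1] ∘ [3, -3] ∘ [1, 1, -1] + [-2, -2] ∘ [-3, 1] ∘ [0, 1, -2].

Reconstruct entry (0,0,1) from the claimed factors: Σₗ aₗ[0]bₗ[0]cₗ[1] = (0)·(3)·(1) + (-2)·(-3)·(1) = 6, but T[0,0,1] = 9. The claim is false.

No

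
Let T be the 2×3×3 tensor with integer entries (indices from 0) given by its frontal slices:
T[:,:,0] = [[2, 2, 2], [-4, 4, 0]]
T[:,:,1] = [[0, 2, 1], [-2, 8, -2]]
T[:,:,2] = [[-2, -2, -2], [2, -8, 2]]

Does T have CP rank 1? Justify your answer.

No

The mode-3 unfolding of T (rows indexed by k, columns by (i,j) = (0,0), (0,1), (0,2), (1,0), (1,1), (1,2)) is [[2, 2, 2, -4, 4, 0], [0, 2, 1, -2, 8, -2], [-2, -2, -2, 2, -8, 2]].
There the 3×3 minor on rows k ∈ {0, 1, 2}, columns (i,j) ∈ {(0,0), (0,1), (1,0)} is det [[2, 2, -4], [0, 2, -2], [-2, -2, 2]] = -8 ≠ 0, so this unfolding has rank ≥ 3; CP rank is at least every unfolding rank, so rank(T) ≥ 3.
In particular rank(T) ≥ 3 > 1, so T is not rank-1.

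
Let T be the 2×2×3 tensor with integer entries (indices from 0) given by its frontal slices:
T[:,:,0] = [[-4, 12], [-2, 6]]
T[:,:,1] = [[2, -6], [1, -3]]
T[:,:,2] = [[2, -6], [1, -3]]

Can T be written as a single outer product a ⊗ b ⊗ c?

The mode-1 fibre T[:,0,0] = [-4, -2] gives a = (2, 1) (primitive direction); the mode-2 fibre T[0,:,0] = [-4, 12] gives b = (1, -3); then c[k] = T[0,0,k] / (a[0]·b[0]) = [-4, 2, 2] / 2 = (-2, 1, 1).
Expanding (2, 1) ⊗ (1, -3) ⊗ (-2, 1, 1) reproduces all 12 entries of T, so T = (2, 1) ⊗ (1, -3) ⊗ (-2, 1, 1) and rank(T) ≤ 1.
Equivalently every frontal slice T[:,:,k] is c[k] times the rank-1 matrix (2, 1) ⊗ (1, -3). So T has rank 1 (it is nonzero).

Yes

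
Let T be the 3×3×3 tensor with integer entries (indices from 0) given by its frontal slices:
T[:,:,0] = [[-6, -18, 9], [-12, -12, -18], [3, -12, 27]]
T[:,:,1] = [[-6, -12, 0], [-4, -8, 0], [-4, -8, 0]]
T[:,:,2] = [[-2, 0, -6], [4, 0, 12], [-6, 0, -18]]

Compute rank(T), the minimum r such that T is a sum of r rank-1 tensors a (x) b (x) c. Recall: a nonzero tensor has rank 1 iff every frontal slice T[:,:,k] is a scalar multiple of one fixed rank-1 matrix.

2

Lower bound: the mode-2 unfolding of T (rows indexed by j, columns by (i,k) = (0,0), (0,1), (0,2), (1,0), (1,1), (1,2), (2,0), (2,1), (2,2)) is [[-6, -6, -2, -12, -4, 4, 3, -4, -6], [-18, -12, 0, -12, -8, 0, -12, -8, 0], [9, 0, -6, -18, 0, 12, 27, 0, -18]].
There the 2×2 minor on rows j ∈ {0, 1}, columns (i,k) ∈ {(0,0), (0,1)} is det [[-6, -6], [-18, -12]] = -36 ≠ 0, so this unfolding has rank ≥ 2; CP rank is at least every unfolding rank, so rank(T) ≥ 2. (Flattening ranks never certify an upper bound on CP rank; for that we must actually write T with 2 rank-1 terms.)
Upper bound — finding two terms. Write S_k = T[:,:,k] for the frontal slices: S₀ = [[-6, -18, 9], [-12, -12, -18], [3, -12, 27]], S₁ = [[-6, -12, 0], [-4, -8, 0], [-4, -8, 0]], S₂ = [[-2, 0, -6], [4, 0, 12], [-6, 0, -18]].
If T = a₁ (x) b₁ (x) c₁ + a₂ (x) b₂ (x) c₂ then each S_k = c₁[k]·a₁b₁ᵀ + c₂[k]·a₂b₂ᵀ. S₀ and S₁ are linearly independent, so a₁b₁ᵀ and a₂b₂ᵀ must span the same plane of matrices: they are the rank-1 matrices of the form x·S₀ + y·S₁.
The 2×2 minor of x·S₀ + y·S₁ on rows {0,1}, columns {0,1} is −144·x² − 96·xy = (-48)·(3·x + 2·y)(x), vanishing at (x:y) = (2:-3) and (0:1).
M₁ = 2·S₀ − 3·S₁ = [[6, 0, 18], [-12, 0, -36], [18, 0, 54]] = 6·[1, -2, 3][1, 0, 3]ᵀ and M₂ = S₁ = [[-6, -12, 0], [-4, -8, 0], [-4, -8, 0]] = (-2)·[3, 2, 2][1, 2, 0]ᵀ, so take a₁ = [1, -2, 3], b₁ = [1, 0, 3], a₂ = [3, 2, 2], b₂ = [1, 2, 0].
Each slice is an integer combination of E₁ = a₁b₁ᵀ and E₂ = a₂b₂ᵀ: S₀ = 3·E₁ − 3·E₂, S₁ = −2·E₂, S₂ = −2·E₁; reading off coefficients, c₁ = [3, 0, -2] and c₂ = [-3, -2, 0].
Hence T = [1, -2, 3] (x) [1, 0, 3] (x) [3, 0, -2] + [3, 2, 2] (x) [1, 2, 0] (x) [-3, -2, 0], so rank(T) ≤ 2.
These bounds meet, so rank(T) = 2.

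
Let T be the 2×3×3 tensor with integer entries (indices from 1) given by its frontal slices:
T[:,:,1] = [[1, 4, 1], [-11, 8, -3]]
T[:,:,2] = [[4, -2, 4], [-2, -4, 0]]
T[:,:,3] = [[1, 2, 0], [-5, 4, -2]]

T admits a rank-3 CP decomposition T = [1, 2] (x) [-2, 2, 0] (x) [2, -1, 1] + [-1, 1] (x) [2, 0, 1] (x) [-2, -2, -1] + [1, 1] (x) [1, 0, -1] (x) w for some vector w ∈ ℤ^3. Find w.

w = [1, -2, 1]

Subtract the known terms from T to get the rank-1 residual R = [1, 1] (x) [1, 0, -1] (x) w, so R[i,j,k] = a[i]·b[j]·w[k]. Pick indices with nonzero a[1]·b[1] = (1)·(1) = 1. Only the fibre through (1,1,·) is needed: R[1,1,:] = T[1,1,:] − Σₗ aₗ[1]bₗ[1]cₗ = [1, 4, 1] − (1)·(-2)·[2, -1, 1] − (-1)·(2)·[-2, -2, -1] = [1, -2, 1]. Then w[k] = R[1,1,k] / 1 for each k, giving w = [1, -2, 1] / 1 = [1, -2, 1].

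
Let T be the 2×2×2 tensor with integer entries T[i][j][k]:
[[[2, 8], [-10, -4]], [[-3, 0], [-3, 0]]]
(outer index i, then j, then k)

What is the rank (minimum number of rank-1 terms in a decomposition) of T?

Lower bound: in the mode-1 unfolding of T (rows indexed by i, columns by (j,k)) the 2×2 minor on rows i ∈ {0, 1}, columns (j,k) ∈ {(0,0), (0,1)} is det [[2, 8], [-3, 0]] = 24 ≠ 0, so that unfolding has rank ≥ 2 and hence rank(T) ≥ 2 (CP rank is at least every unfolding rank, though it can be larger).
Upper bound: with S_k = T[:,:,k], the two rank-1 terms a₁b₁ᵀ, a₂b₂ᵀ are the rank-1 members of the pencil x·S₀ + y·S₁.
det(x·S₀ + y·S₁) is −36·x² − 36·xy = (-36)·(x + y)(x), vanishing at (x:y) = (1:-1) and (0:1).
M₁ = S₀ − S₁ = [[-6, -6], [-3, -3]] = (-3)·(2, 1)(1, 1)ᵀ and M₂ = S₁ = [[8, -4], [0, 0]] = 4·(1, 0)(2, -1)ᵀ, so take a₁ = (2, 1), b₁ = (1, 1), a₂ = (1, 0), b₂ = (2, -1).
Each slice is an integer combination of E₁ = a₁b₁ᵀ and E₂ = a₂b₂ᵀ: S₀ = −3·E₁ + 4·E₂, S₁ = 4·E₂; reading off coefficients, c₁ = (-3, 0) and c₂ = (4, 4).
Hence T = (2, 1) ⊗ (1, 1) ⊗ (-3, 0) + (1, 0) ⊗ (2, -1) ⊗ (4, 4), so rank(T) ≤ 2.
These bounds meet, so rank(T) = 2.

2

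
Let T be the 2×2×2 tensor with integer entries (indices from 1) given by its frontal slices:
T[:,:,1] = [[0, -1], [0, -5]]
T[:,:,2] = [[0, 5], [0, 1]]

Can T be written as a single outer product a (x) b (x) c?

No

The mode-1 unfolding of T (rows indexed by i, columns by (j,k) = (1,1), (1,2), (2,1), (2,2)) is [[0, 0, -1, 5], [0, 0, -5, 1]].
There the 2×2 minor on rows i ∈ {1, 2}, columns (j,k) ∈ {(2,1), (2,2)} is det [[-1, 5], [-5, 1]] = 24 ≠ 0, so this unfolding has rank ≥ 2; CP rank is at least every unfolding rank, so rank(T) ≥ 2.
In particular rank(T) ≥ 2 > 1, so T is not rank-1.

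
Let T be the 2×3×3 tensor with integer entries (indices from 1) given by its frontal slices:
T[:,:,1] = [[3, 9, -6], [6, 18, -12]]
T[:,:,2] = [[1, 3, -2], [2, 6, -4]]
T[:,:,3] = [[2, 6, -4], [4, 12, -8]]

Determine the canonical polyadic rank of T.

Lower bound: T ≠ 0 (e.g. T[1,1,1] = 3), so rank(T) ≥ 1.
Upper bound: if T = a ⊗ b ⊗ c then every fibre of T is a multiple of the corresponding factor, so read the factors off the fibres through the nonzero entry T[1,1,1] = 3.
The mode-1 fibre T[:,1,1] = [3, 6] gives a = (1, 2) (primitive direction); the mode-2 fibre T[1,:,1] = [3, 9, -6] gives b = (1, 3, -2); then c[k] = T[1,1,k] / (a[1]·b[1]) = [3, 1, 2] / 1 = (3, 1, 2).
Expanding (1, 2) ⊗ (1, 3, -2) ⊗ (3, 1, 2) reproduces all 18 entries of T, so T = (1, 2) ⊗ (1, 3, -2) ⊗ (3, 1, 2) and rank(T) ≤ 1.
These bounds meet, so rank(T) = 1.

1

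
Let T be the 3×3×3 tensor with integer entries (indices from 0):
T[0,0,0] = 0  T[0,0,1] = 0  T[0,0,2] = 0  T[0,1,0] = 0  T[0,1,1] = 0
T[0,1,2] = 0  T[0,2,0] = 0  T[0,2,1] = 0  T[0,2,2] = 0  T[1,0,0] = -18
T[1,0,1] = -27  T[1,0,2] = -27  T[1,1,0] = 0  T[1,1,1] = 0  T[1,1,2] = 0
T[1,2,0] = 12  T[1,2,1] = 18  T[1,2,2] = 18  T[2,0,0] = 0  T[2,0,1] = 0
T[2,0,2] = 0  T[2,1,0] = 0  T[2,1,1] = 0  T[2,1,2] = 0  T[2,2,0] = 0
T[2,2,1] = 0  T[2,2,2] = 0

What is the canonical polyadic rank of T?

Lower bound: T ≠ 0 (e.g. T[1,0,0] = -18), so rank(T) ≥ 1.
Upper bound: if T = a ⊗ b ⊗ c then every fibre of T is a multiple of the corresponding factor, so read the factors off the fibres through the nonzero entry T[1,0,0] = -18.
The mode-1 fibre T[:,0,0] = [0, -18, 0] gives a = [0, 1, 0] (primitive direction); the mode-2 fibre T[1,:,0] = [-18, 0, 12] gives b = [3, 0, -2]; then c[k] = T[1,0,k] / (a[1]·b[0]) = [-18, -27, -27] / 3 = [-6, -9, -9].
Expanding [0, 1, 0] ⊗ [3, 0, -2] ⊗ [-6, -9, -9] reproduces all 27 entries of T, so T = [0, 1, 0] ⊗ [3, 0, -2] ⊗ [-6, -9, -9] and rank(T) ≤ 1.
These bounds meet, so rank(T) = 1.

1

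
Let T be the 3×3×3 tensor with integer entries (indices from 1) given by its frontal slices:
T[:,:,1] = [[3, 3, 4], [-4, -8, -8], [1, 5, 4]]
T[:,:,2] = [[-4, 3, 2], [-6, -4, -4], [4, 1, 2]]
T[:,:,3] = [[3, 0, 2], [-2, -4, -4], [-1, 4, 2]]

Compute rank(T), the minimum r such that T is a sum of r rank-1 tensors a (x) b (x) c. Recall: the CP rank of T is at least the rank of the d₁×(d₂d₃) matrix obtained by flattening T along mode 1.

Lower bound: the mode-3 unfolding of T (rows indexed by k, columns by (i,j) = (1,1), (1,2), (1,3), (2,1), (2,2), (2,3), (3,1), (3,2), (3,3)) is [[3, 3, 4, -4, -8, -8, 1, 5, 4], [-4, 3, 2, -6, -4, -4, 4, 1, 2], [3, 0, 2, -2, -4, -4, -1, 4, 2]].
There the 3×3 minor on rows k ∈ {1, 2, 3}, columns (i,j) ∈ {(1,1), (1,2), (1,3)} is det [[3, 3, 4], [-4, 3, 2], [3, 0, 2]] = 24 ≠ 0, so this unfolding has rank ≥ 3; CP rank is at least every unfolding rank, so rank(T) ≥ 3. (Flattening ranks never certify an upper bound on CP rank; for that we must actually write T with 3 rank-1 terms.)
Upper bound: T is a sum of 3 rank-1 terms, T = [1, -2, 1] (x) [1, 2, 2] (x) [2, 1, 1] + [1, 0, -1] (x) [1, -1, 0] (x) [1, -1, 2] + [2, 2, -1] (x) [1, 0, 0] (x) [0, -2, 0] (one valid choice — decompositions are not unique — normalised so each a, b is primitive with positive first nonzero entry; check it by expanding all entries), so rank(T) ≤ 3.
These bounds meet, so rank(T) = 3.
Check entry T[3,2,1] = 5: (1)·(2)·(2) + (-1)·(-1)·(1) + (-1)·(0)·(0) = 5.

3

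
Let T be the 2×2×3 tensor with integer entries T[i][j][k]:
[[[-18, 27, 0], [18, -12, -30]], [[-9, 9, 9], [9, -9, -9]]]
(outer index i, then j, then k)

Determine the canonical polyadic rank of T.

Lower bound: in the mode-1 unfolding of T (rows indexed by i, columns by (j,k)) the 2×2 minor on rows i ∈ {0, 1}, columns (j,k) ∈ {(0,0), (0,1)} is det [[-18, 27], [-9, 9]] = 81 ≠ 0, so that unfolding has rank ≥ 2 and hence rank(T) ≥ 2 (CP rank is at least every unfolding rank, though it can be larger).
Upper bound: with S_k = T[:,:,k], the two rank-1 terms a₁b₁ᵀ, a₂b₂ᵀ are the rank-1 members of the pencil x·S₀ + y·S₁.
det(x·S₀ + y·S₁) is 135·xy − 135·y² = 135·(x − y)(y), vanishing at (x:y) = (1:1) and (1:0).
M₁ = S₀ + S₁ = [[9, 6], [0, 0]] = 3·[1, 0][3, 2]ᵀ and M₂ = S₀ = [[-18, 18], [-9, 9]] = (-9)·[2, 1][1, -1]ᵀ, so take a₁ = [1, 0], b₁ = [3, 2], a₂ = [2, 1], b₂ = [1, -1].
Each slice is an integer combination of E₁ = a₁b₁ᵀ and E₂ = a₂b₂ᵀ: S₀ = −9·E₂, S₁ = 3·E₁ + 9·E₂, S₂ = −6·E₁ + 9·E₂; reading off coefficients, c₁ = [0, 3, -6] and c₂ = [-9, 9, 9].
Hence T = [1, 0] (x) [3, 2] (x) [0, 3, -6] + [2, 1] (x) [1, -1] (x) [-9, 9, 9], so rank(T) ≤ 2.
These bounds meet, so rank(T) = 2.

2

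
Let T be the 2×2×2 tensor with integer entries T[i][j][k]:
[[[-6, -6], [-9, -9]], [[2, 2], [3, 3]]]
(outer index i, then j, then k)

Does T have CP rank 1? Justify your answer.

The mode-1 fibre T[:,0,0] = [-6, 2] gives a = (3, -1) (primitive direction); the mode-2 fibre T[0,:,0] = [-6, -9] gives b = (2, 3); then c[k] = T[0,0,k] / (a[0]·b[0]) = [-6, -6] / 6 = (-1, -1).
Expanding (3, -1) ⊗ (2, 3) ⊗ (-1, -1) reproduces all 8 entries of T, so T = (3, -1) ⊗ (2, 3) ⊗ (-1, -1) and rank(T) ≤ 1.
Equivalently every frontal slice T[:,:,k] is c[k] times the rank-1 matrix (3, -1) ⊗ (2, 3). So T has rank 1 (it is nonzero).

Yes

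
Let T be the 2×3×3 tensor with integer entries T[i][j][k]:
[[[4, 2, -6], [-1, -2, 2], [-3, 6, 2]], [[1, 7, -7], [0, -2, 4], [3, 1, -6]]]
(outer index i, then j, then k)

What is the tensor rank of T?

Lower bound: the mode-3 unfolding of T (rows indexed by k, columns by (i,j) = (0,0), (0,1), (0,2), (1,0), (1,1), (1,2)) is [[4, -1, -3, 1, 0, 3], [2, -2, 6, 7, -2, 1], [-6, 2, 2, -7, 4, -6]].
There the 3×3 minor on rows k ∈ {0, 1, 2}, columns (i,j) ∈ {(0,0), (0,1), (1,0)} is det [[4, -1, 1], [2, -2, 7], [-6, 2, -7]] = 20 ≠ 0, so this unfolding has rank ≥ 3; CP rank is at least every unfolding rank, so rank(T) ≥ 3. (This is only a lower bound: in general the CP rank may exceed every unfolding rank, so we still need to exhibit 3 rank-1 terms summing to T.)
Upper bound: T is a sum of 3 rank-1 terms, T = [0, 1] ⊗ [2, -2, 1] ⊗ [-1, -1, 0] + [1, 2] ⊗ [2, -1, 1] ⊗ [1, 2, -2] + [2, -1] ⊗ [1, 0, -2] ⊗ [1, -1, -1] (one valid choice — decompositions are not unique — normalised so each a, b is primitive with positive first nonzero entry; check it by expanding all entries), so rank(T) ≤ 3.
These bounds meet, so rank(T) = 3.

3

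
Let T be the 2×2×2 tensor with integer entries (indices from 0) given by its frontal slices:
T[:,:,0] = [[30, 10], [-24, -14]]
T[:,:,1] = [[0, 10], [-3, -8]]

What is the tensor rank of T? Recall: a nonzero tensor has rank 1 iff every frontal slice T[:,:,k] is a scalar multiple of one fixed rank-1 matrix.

2

Lower bound: in the mode-2 unfolding of T (rows indexed by j, columns by (i,k)) the 2×2 minor on rows j ∈ {0, 1}, columns (i,k) ∈ {(0,0), (0,1)} is det [[30, 0], [10, 10]] = 300 ≠ 0, so that unfolding has rank ≥ 2 and hence rank(T) ≥ 2 (CP rank is at least every unfolding rank, though it can be larger).
Upper bound: with S_k = T[:,:,k], the two rank-1 terms a₁b₁ᵀ, a₂b₂ᵀ are the rank-1 members of the pencil x·S₀ + y·S₁.
det(x·S₀ + y·S₁) is −180·x² + 30·xy + 30·y² = (-30)·(2·x − y)(3·x + y), vanishing at (x:y) = (1:2) and (1:-3).
M₁ = S₀ + 2·S₁ = [[30, 30], [-30, -30]] = 30·[1, -1][1, 1]ᵀ and M₂ = S₀ − 3·S₁ = [[30, -20], [-15, 10]] = 5·[2, -1][3, -2]ᵀ, so take a₁ = [1, -1], b₁ = [1, 1], a₂ = [2, -1], b₂ = [3, -2].
Each slice is an integer combination of E₁ = a₁b₁ᵀ and E₂ = a₂b₂ᵀ: S₀ = 18·E₁ + 2·E₂, S₁ = 6·E₁ − E₂; reading off coefficients, c₁ = [18, 6] and c₂ = [2, -1].
Hence T = [1, -1] ⊗ [1, 1] ⊗ [18, 6] + [2, -1] ⊗ [3, -2] ⊗ [2, -1], so rank(T) ≤ 2.
These bounds meet, so rank(T) = 2.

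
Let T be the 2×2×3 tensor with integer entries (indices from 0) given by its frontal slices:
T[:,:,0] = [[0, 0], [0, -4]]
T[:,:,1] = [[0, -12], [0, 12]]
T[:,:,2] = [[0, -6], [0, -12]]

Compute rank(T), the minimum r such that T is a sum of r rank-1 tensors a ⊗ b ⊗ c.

2

Lower bound: the mode-1 unfolding of T (rows indexed by i, columns by (j,k) = (0,0), (0,1), (0,2), (1,0), (1,1), (1,2)) is [[0, 0, 0, 0, -12, -6], [0, 0, 0, -4, 12, -12]].
There the 2×2 minor on rows i ∈ {0, 1}, columns (j,k) ∈ {(1,0), (1,1)} is det [[0, -12], [-4, 12]] = -48 ≠ 0, so this unfolding has rank ≥ 2; CP rank is at least every unfolding rank, so rank(T) ≥ 2. (Unfolding ranks only ever bound the CP rank from below — rank(T) can be strictly larger than all of them — so the matching upper bound has to come from an explicit 2-term decomposition.)
Upper bound — finding two terms. Every mode-2 slice of T is a multiple of one matrix: T[:,j,:] = b[j]·M with b = [0, 1] and M = [[0, -12, -6], [-4, 12, -12]] (rows indexed by i, columns by k). So it suffices to write M as a sum of two rank-1 matrices.
Splitting M by its rows (i = 0, 1), M = [1, 0][0, -12, -6]ᵀ + [0, 1][-4, 12, -12]ᵀ.
Hence T = [1, 0] ⊗ [0, 1] ⊗ [0, -12, -6] + [0, 1] ⊗ [0, 1] ⊗ [-4, 12, -12], so rank(T) ≤ 2.
These bounds meet, so rank(T) = 2.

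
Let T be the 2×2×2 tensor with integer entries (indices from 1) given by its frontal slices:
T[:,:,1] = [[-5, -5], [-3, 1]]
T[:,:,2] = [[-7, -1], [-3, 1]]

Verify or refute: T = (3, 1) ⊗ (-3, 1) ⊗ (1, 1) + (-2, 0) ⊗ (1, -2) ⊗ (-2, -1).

Yes

Reconstruct entrywise from the claimed factors. For example, T[2,2,2] = 1 and Σₗ aₗ[2]bₗ[2]cₗ[2] = (1)·(1)·(1) + (0)·(-2)·(-1) = 1; checking all 8 entries, every one matches. The claim holds.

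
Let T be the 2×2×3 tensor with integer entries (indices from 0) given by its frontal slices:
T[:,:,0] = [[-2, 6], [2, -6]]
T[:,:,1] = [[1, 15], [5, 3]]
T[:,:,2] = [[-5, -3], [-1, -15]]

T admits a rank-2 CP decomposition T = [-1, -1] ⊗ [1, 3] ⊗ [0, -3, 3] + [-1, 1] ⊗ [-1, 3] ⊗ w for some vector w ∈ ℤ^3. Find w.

Subtract the known terms from T to get the rank-1 residual R = [-1, 1] ⊗ [-1, 3] ⊗ w, so R[i,j,k] = a[i]·b[j]·w[k]. Pick indices with nonzero a[0]·b[0] = (-1)·(-1) = 1. Only the fibre through (0,0,·) is needed: R[0,0,:] = T[0,0,:] − Σₗ aₗ[0]bₗ[0]cₗ = [-2, 1, -5] − (-1)·(1)·[0, -3, 3] = [-2, -2, -2]. Then w[k] = R[0,0,k] / 1 for each k, giving w = [-2, -2, -2] / 1 = [-2, -2, -2].

w = [-2, -2, -2]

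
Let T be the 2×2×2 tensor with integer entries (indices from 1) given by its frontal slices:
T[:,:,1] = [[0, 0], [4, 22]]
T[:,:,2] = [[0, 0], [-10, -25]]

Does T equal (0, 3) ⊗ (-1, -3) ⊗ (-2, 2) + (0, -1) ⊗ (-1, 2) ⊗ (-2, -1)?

Reconstruct entry (2,1,2) from the claimed factors: Σₗ aₗ[2]bₗ[1]cₗ[2] = (3)·(-1)·(2) + (-1)·(-1)·(-1) = -7, but T[2,1,2] = -10. The claim is false.

No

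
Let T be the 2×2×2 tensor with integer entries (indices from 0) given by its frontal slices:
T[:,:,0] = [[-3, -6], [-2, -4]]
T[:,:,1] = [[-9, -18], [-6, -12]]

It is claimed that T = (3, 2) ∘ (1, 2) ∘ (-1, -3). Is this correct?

Reconstruct entrywise from the claimed factors. For example, T[1,1,1] = -12 and Σₗ aₗ[1]bₗ[1]cₗ[1] = (2)·(2)·(-3) = -12; checking all 8 entries, every one matches. The claim holds.

Yes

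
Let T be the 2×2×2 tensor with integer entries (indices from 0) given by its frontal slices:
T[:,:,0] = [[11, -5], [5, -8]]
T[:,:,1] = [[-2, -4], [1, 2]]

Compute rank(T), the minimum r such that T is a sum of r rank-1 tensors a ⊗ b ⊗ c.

Lower bound: the mode-3 unfolding of T (rows indexed by k, columns by (i,j) = (0,0), (0,1), (1,0), (1,1)) is [[11, -5, 5, -8], [-2, -4, 1, 2]].
There the 2×2 minor on rows k ∈ {0, 1}, columns (i,j) ∈ {(0,0), (0,1)} is det [[11, -5], [-2, -4]] = -54 ≠ 0, so this unfolding has rank ≥ 2; CP rank is at least every unfolding rank, so rank(T) ≥ 2. (Unfolding ranks only ever bound the CP rank from below — rank(T) can be strictly larger than all of them — so the matching upper bound has to come from an explicit 2-term decomposition.)
Upper bound — finding two terms. Write S_k = T[:,:,k] for the frontal slices: S₀ = [[11, -5], [5, -8]], S₁ = [[-2, -4], [1, 2]].
If T = a₁ ⊗ b₁ ⊗ c₁ + a₂ ⊗ b₂ ⊗ c₂ then each S_k = c₁[k]·a₁b₁ᵀ + c₂[k]·a₂b₂ᵀ. S₀ and S₁ are linearly independent, so a₁b₁ᵀ and a₂b₂ᵀ must span the same plane of matrices: they are the rank-1 matrices of the form x·S₀ + y·S₁.
det(x·S₀ + y·S₁) is −63·x² + 63·xy = (-63)·(x − y)(x), vanishing at (x:y) = (1:1) and (0:1).
M₁ = S₀ + S₁ = [[9, -9], [6, -6]] = 3·[3, 2][1, -1]ᵀ and M₂ = S₁ = [[-2, -4], [1, 2]] = −[2, -1][1, 2]ᵀ, so take a₁ = [3, 2], b₁ = [1, -1], a₂ = [2, -1], b₂ = [1, 2].
Each slice is an integer combination of E₁ = a₁b₁ᵀ and E₂ = a₂b₂ᵀ: S₀ = 3·E₁ + E₂, S₁ = −E₂; reading off coefficients, c₁ = [3, 0] and c₂ = [1, -1].
Hence T = [3, 2] ⊗ [1, -1] ⊗ [3, 0] + [2, -1] ⊗ [1, 2] ⊗ [1, -1], so rank(T) ≤ 2.
These bounds meet, so rank(T) = 2.

2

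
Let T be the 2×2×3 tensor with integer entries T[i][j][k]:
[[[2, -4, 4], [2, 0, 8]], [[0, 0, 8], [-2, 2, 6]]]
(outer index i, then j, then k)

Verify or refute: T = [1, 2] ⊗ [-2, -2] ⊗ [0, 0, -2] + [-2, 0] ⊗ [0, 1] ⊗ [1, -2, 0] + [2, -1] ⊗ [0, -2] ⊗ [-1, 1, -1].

Reconstruct entry (0,0,0) from the claimed factors: Σₗ aₗ[0]bₗ[0]cₗ[0] = (1)·(-2)·(0) + (-2)·(0)·(1) + (2)·(0)·(-1) = 0, but T[0,0,0] = 2. The claim is false.

No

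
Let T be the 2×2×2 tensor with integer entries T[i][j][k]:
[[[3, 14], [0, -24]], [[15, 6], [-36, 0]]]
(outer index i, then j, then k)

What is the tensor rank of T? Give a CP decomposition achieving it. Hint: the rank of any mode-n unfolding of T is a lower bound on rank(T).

Lower bound: the mode-2 unfolding of T (rows indexed by j, columns by (i,k) = (0,0), (0,1), (1,0), (1,1)) is [[3, 14, 15, 6], [0, -24, -36, 0]].
There the 2×2 minor on rows j ∈ {0, 1}, columns (i,k) ∈ {(0,0), (0,1)} is det [[3, 14], [0, -24]] = -72 ≠ 0, so this unfolding has rank ≥ 2; CP rank is at least every unfolding rank, so rank(T) ≥ 2. (Unfolding ranks only ever bound the CP rank from below — rank(T) can be strictly larger than all of them — so the matching upper bound has to come from an explicit 2-term decomposition.)
Upper bound — finding two terms. Write S_k = T[:,:,k] for the frontal slices: S₀ = [[3, 0], [15, -36]], S₁ = [[14, -24], [6, 0]].
If T = a₁ ⊗ b₁ ⊗ c₁ + a₂ ⊗ b₂ ⊗ c₂ then each S_k = c₁[k]·a₁b₁ᵀ + c₂[k]·a₂b₂ᵀ. S₀ and S₁ are linearly independent, so a₁b₁ᵀ and a₂b₂ᵀ must span the same plane of matrices: they are the rank-1 matrices of the form x·S₀ + y·S₁.
det(x·S₀ + y·S₁) is −108·x² − 144·xy + 144·y² = (-36)·(3·x − 2·y)(x + 2·y), vanishing at (x:y) = (2:3) and (2:-1).
M₁ = 2·S₀ + 3·S₁ = [[48, -72], [48, -72]] = 24·(1, 1)(2, -3)ᵀ and M₂ = 2·S₀ − S₁ = [[-8, 24], [24, -72]] = (-8)·(1, -3)(1, -3)ᵀ, so take a₁ = (1, 1), b₁ = (2, -3), a₂ = (1, -3), b₂ = (1, -3).
Each slice is an integer combination of E₁ = a₁b₁ᵀ and E₂ = a₂b₂ᵀ: S₀ = 3·E₁ − 3·E₂, S₁ = 6·E₁ + 2·E₂; reading off coefficients, c₁ = (3, 6) and c₂ = (-3, 2).
Hence T = (1, 1) ⊗ (2, -3) ⊗ (3, 6) + (1, -3) ⊗ (1, -3) ⊗ (-3, 2), so rank(T) ≤ 2.
These bounds meet, so rank(T) = 2.

rank(T) = 2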